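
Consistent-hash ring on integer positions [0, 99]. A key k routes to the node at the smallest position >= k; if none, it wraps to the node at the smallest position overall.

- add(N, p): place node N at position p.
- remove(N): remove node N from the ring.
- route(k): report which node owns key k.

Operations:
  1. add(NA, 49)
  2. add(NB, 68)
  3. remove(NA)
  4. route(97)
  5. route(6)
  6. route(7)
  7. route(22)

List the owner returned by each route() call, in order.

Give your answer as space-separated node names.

Answer: NB NB NB NB

Derivation:
Op 1: add NA@49 -> ring=[49:NA]
Op 2: add NB@68 -> ring=[49:NA,68:NB]
Op 3: remove NA -> ring=[68:NB]
Op 4: route key 97: none >= 97, wrap to smallest pos 68 -> NB
Op 5: route key 6: smallest pos >= 6 is 68 -> NB
Op 6: route key 7: smallest pos >= 7 is 68 -> NB
Op 7: route key 22: smallest pos >= 22 is 68 -> NB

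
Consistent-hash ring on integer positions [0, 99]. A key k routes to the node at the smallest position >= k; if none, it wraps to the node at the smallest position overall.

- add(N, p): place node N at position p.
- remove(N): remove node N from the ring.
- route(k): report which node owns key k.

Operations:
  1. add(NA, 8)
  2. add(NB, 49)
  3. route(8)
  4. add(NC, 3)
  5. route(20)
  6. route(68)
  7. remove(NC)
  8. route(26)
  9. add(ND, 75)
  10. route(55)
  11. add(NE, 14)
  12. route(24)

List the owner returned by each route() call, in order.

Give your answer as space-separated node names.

Op 1: add NA@8 -> ring=[8:NA]
Op 2: add NB@49 -> ring=[8:NA,49:NB]
Op 3: route key 8: smallest pos >= 8 is 8 -> NA
Op 4: add NC@3 -> ring=[3:NC,8:NA,49:NB]
Op 5: route key 20: smallest pos >= 20 is 49 -> NB
Op 6: route key 68: none >= 68, wrap to smallest pos 3 -> NC
Op 7: remove NC -> ring=[8:NA,49:NB]
Op 8: route key 26: smallest pos >= 26 is 49 -> NB
Op 9: add ND@75 -> ring=[8:NA,49:NB,75:ND]
Op 10: route key 55: smallest pos >= 55 is 75 -> ND
Op 11: add NE@14 -> ring=[8:NA,14:NE,49:NB,75:ND]
Op 12: route key 24: smallest pos >= 24 is 49 -> NB

Answer: NA NB NC NB ND NB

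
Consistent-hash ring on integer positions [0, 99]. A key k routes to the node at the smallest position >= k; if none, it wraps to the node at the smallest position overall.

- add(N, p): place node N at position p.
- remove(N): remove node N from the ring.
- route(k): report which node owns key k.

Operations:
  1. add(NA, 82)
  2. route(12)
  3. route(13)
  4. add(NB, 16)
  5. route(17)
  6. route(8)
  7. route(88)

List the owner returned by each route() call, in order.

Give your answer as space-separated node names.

Answer: NA NA NA NB NB

Derivation:
Op 1: add NA@82 -> ring=[82:NA]
Op 2: route key 12: smallest pos >= 12 is 82 -> NA
Op 3: route key 13: smallest pos >= 13 is 82 -> NA
Op 4: add NB@16 -> ring=[16:NB,82:NA]
Op 5: route key 17: smallest pos >= 17 is 82 -> NA
Op 6: route key 8: smallest pos >= 8 is 16 -> NB
Op 7: route key 88: none >= 88, wrap to smallest pos 16 -> NB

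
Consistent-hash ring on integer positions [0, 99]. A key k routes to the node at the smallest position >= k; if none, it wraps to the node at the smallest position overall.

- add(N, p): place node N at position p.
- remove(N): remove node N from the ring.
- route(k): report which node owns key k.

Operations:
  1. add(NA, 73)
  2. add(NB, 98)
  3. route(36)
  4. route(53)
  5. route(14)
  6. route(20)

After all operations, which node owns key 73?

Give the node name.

Answer: NA

Derivation:
Op 1: add NA@73 -> ring=[73:NA]
Op 2: add NB@98 -> ring=[73:NA,98:NB]
Op 3: route key 36: smallest pos >= 36 is 73 -> NA
Op 4: route key 53: smallest pos >= 53 is 73 -> NA
Op 5: route key 14: smallest pos >= 14 is 73 -> NA
Op 6: route key 20: smallest pos >= 20 is 73 -> NA
Final route key 73: smallest pos >= 73 is 73 -> NA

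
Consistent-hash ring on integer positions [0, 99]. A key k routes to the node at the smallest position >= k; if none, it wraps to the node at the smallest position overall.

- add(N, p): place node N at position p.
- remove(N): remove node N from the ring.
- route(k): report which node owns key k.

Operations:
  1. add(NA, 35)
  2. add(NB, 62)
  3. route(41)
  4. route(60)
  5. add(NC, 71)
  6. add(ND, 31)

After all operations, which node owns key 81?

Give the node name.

Op 1: add NA@35 -> ring=[35:NA]
Op 2: add NB@62 -> ring=[35:NA,62:NB]
Op 3: route key 41: smallest pos >= 41 is 62 -> NB
Op 4: route key 60: smallest pos >= 60 is 62 -> NB
Op 5: add NC@71 -> ring=[35:NA,62:NB,71:NC]
Op 6: add ND@31 -> ring=[31:ND,35:NA,62:NB,71:NC]
Final route key 81: none >= 81, wrap to smallest pos 31 -> ND

Answer: ND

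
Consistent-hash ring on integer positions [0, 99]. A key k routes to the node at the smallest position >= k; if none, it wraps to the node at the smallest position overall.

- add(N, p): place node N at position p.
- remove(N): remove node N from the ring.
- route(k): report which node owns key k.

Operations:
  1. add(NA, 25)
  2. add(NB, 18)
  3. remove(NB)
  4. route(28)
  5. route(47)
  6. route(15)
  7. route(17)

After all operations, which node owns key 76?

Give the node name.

Answer: NA

Derivation:
Op 1: add NA@25 -> ring=[25:NA]
Op 2: add NB@18 -> ring=[18:NB,25:NA]
Op 3: remove NB -> ring=[25:NA]
Op 4: route key 28: none >= 28, wrap to smallest pos 25 -> NA
Op 5: route key 47: none >= 47, wrap to smallest pos 25 -> NA
Op 6: route key 15: smallest pos >= 15 is 25 -> NA
Op 7: route key 17: smallest pos >= 17 is 25 -> NA
Final route key 76: none >= 76, wrap to smallest pos 25 -> NA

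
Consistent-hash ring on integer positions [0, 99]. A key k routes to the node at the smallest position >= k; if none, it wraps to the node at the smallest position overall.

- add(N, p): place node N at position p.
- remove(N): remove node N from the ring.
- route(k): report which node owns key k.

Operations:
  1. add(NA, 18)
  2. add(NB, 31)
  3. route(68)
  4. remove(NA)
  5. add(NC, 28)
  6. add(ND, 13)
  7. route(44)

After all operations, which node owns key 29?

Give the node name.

Op 1: add NA@18 -> ring=[18:NA]
Op 2: add NB@31 -> ring=[18:NA,31:NB]
Op 3: route key 68: none >= 68, wrap to smallest pos 18 -> NA
Op 4: remove NA -> ring=[31:NB]
Op 5: add NC@28 -> ring=[28:NC,31:NB]
Op 6: add ND@13 -> ring=[13:ND,28:NC,31:NB]
Op 7: route key 44: none >= 44, wrap to smallest pos 13 -> ND
Final route key 29: smallest pos >= 29 is 31 -> NB

Answer: NB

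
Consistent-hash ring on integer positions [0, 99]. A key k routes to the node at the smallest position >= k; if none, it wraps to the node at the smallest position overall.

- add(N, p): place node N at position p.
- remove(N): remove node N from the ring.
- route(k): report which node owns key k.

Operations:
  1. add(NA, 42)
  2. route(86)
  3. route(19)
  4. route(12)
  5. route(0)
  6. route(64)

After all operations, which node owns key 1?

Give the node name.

Answer: NA

Derivation:
Op 1: add NA@42 -> ring=[42:NA]
Op 2: route key 86: none >= 86, wrap to smallest pos 42 -> NA
Op 3: route key 19: smallest pos >= 19 is 42 -> NA
Op 4: route key 12: smallest pos >= 12 is 42 -> NA
Op 5: route key 0: smallest pos >= 0 is 42 -> NA
Op 6: route key 64: none >= 64, wrap to smallest pos 42 -> NA
Final route key 1: smallest pos >= 1 is 42 -> NA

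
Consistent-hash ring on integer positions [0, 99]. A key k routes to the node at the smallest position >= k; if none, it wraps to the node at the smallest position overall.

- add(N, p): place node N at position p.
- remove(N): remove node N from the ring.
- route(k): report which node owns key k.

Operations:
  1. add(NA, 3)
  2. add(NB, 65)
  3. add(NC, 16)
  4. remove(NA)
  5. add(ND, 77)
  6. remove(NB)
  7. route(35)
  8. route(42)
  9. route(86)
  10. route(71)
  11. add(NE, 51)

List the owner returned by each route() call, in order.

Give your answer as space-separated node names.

Answer: ND ND NC ND

Derivation:
Op 1: add NA@3 -> ring=[3:NA]
Op 2: add NB@65 -> ring=[3:NA,65:NB]
Op 3: add NC@16 -> ring=[3:NA,16:NC,65:NB]
Op 4: remove NA -> ring=[16:NC,65:NB]
Op 5: add ND@77 -> ring=[16:NC,65:NB,77:ND]
Op 6: remove NB -> ring=[16:NC,77:ND]
Op 7: route key 35: smallest pos >= 35 is 77 -> ND
Op 8: route key 42: smallest pos >= 42 is 77 -> ND
Op 9: route key 86: none >= 86, wrap to smallest pos 16 -> NC
Op 10: route key 71: smallest pos >= 71 is 77 -> ND
Op 11: add NE@51 -> ring=[16:NC,51:NE,77:ND]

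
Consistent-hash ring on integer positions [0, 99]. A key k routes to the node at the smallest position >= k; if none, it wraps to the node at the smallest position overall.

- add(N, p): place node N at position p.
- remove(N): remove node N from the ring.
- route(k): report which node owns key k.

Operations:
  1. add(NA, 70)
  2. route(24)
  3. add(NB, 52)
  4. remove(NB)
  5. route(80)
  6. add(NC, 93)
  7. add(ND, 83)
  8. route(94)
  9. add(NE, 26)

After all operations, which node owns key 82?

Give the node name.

Answer: ND

Derivation:
Op 1: add NA@70 -> ring=[70:NA]
Op 2: route key 24: smallest pos >= 24 is 70 -> NA
Op 3: add NB@52 -> ring=[52:NB,70:NA]
Op 4: remove NB -> ring=[70:NA]
Op 5: route key 80: none >= 80, wrap to smallest pos 70 -> NA
Op 6: add NC@93 -> ring=[70:NA,93:NC]
Op 7: add ND@83 -> ring=[70:NA,83:ND,93:NC]
Op 8: route key 94: none >= 94, wrap to smallest pos 70 -> NA
Op 9: add NE@26 -> ring=[26:NE,70:NA,83:ND,93:NC]
Final route key 82: smallest pos >= 82 is 83 -> ND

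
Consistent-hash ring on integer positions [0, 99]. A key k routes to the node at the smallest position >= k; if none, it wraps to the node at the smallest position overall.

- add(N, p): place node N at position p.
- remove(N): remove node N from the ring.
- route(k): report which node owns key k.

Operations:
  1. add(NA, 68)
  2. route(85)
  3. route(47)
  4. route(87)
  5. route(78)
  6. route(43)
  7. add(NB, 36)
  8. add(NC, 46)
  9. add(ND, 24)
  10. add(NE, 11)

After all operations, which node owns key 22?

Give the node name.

Answer: ND

Derivation:
Op 1: add NA@68 -> ring=[68:NA]
Op 2: route key 85: none >= 85, wrap to smallest pos 68 -> NA
Op 3: route key 47: smallest pos >= 47 is 68 -> NA
Op 4: route key 87: none >= 87, wrap to smallest pos 68 -> NA
Op 5: route key 78: none >= 78, wrap to smallest pos 68 -> NA
Op 6: route key 43: smallest pos >= 43 is 68 -> NA
Op 7: add NB@36 -> ring=[36:NB,68:NA]
Op 8: add NC@46 -> ring=[36:NB,46:NC,68:NA]
Op 9: add ND@24 -> ring=[24:ND,36:NB,46:NC,68:NA]
Op 10: add NE@11 -> ring=[11:NE,24:ND,36:NB,46:NC,68:NA]
Final route key 22: smallest pos >= 22 is 24 -> ND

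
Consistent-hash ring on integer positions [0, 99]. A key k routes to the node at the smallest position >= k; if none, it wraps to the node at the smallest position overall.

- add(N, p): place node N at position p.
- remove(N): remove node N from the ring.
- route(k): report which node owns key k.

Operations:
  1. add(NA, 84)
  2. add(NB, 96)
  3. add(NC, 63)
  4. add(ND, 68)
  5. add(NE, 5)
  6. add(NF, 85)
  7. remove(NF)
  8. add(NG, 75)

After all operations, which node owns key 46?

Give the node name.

Answer: NC

Derivation:
Op 1: add NA@84 -> ring=[84:NA]
Op 2: add NB@96 -> ring=[84:NA,96:NB]
Op 3: add NC@63 -> ring=[63:NC,84:NA,96:NB]
Op 4: add ND@68 -> ring=[63:NC,68:ND,84:NA,96:NB]
Op 5: add NE@5 -> ring=[5:NE,63:NC,68:ND,84:NA,96:NB]
Op 6: add NF@85 -> ring=[5:NE,63:NC,68:ND,84:NA,85:NF,96:NB]
Op 7: remove NF -> ring=[5:NE,63:NC,68:ND,84:NA,96:NB]
Op 8: add NG@75 -> ring=[5:NE,63:NC,68:ND,75:NG,84:NA,96:NB]
Final route key 46: smallest pos >= 46 is 63 -> NC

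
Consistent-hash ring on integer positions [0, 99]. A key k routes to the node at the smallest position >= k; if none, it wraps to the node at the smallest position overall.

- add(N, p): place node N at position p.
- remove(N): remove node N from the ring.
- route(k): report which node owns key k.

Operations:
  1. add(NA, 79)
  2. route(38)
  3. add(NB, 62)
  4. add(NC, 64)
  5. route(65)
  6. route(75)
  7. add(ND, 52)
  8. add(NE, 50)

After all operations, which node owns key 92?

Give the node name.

Op 1: add NA@79 -> ring=[79:NA]
Op 2: route key 38: smallest pos >= 38 is 79 -> NA
Op 3: add NB@62 -> ring=[62:NB,79:NA]
Op 4: add NC@64 -> ring=[62:NB,64:NC,79:NA]
Op 5: route key 65: smallest pos >= 65 is 79 -> NA
Op 6: route key 75: smallest pos >= 75 is 79 -> NA
Op 7: add ND@52 -> ring=[52:ND,62:NB,64:NC,79:NA]
Op 8: add NE@50 -> ring=[50:NE,52:ND,62:NB,64:NC,79:NA]
Final route key 92: none >= 92, wrap to smallest pos 50 -> NE

Answer: NE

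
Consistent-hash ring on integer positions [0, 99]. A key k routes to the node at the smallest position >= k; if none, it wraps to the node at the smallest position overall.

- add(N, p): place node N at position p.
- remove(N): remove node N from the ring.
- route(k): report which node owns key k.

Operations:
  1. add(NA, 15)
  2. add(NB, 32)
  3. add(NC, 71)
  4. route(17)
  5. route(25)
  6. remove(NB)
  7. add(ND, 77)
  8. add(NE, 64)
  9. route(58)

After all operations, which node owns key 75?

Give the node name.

Answer: ND

Derivation:
Op 1: add NA@15 -> ring=[15:NA]
Op 2: add NB@32 -> ring=[15:NA,32:NB]
Op 3: add NC@71 -> ring=[15:NA,32:NB,71:NC]
Op 4: route key 17: smallest pos >= 17 is 32 -> NB
Op 5: route key 25: smallest pos >= 25 is 32 -> NB
Op 6: remove NB -> ring=[15:NA,71:NC]
Op 7: add ND@77 -> ring=[15:NA,71:NC,77:ND]
Op 8: add NE@64 -> ring=[15:NA,64:NE,71:NC,77:ND]
Op 9: route key 58: smallest pos >= 58 is 64 -> NE
Final route key 75: smallest pos >= 75 is 77 -> ND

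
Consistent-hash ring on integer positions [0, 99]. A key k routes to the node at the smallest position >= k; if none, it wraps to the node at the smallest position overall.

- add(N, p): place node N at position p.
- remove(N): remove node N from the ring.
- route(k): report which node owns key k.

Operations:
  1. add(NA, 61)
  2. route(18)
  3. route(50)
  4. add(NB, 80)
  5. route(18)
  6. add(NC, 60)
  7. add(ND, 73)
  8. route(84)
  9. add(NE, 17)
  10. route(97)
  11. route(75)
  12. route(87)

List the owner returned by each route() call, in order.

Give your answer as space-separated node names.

Op 1: add NA@61 -> ring=[61:NA]
Op 2: route key 18: smallest pos >= 18 is 61 -> NA
Op 3: route key 50: smallest pos >= 50 is 61 -> NA
Op 4: add NB@80 -> ring=[61:NA,80:NB]
Op 5: route key 18: smallest pos >= 18 is 61 -> NA
Op 6: add NC@60 -> ring=[60:NC,61:NA,80:NB]
Op 7: add ND@73 -> ring=[60:NC,61:NA,73:ND,80:NB]
Op 8: route key 84: none >= 84, wrap to smallest pos 60 -> NC
Op 9: add NE@17 -> ring=[17:NE,60:NC,61:NA,73:ND,80:NB]
Op 10: route key 97: none >= 97, wrap to smallest pos 17 -> NE
Op 11: route key 75: smallest pos >= 75 is 80 -> NB
Op 12: route key 87: none >= 87, wrap to smallest pos 17 -> NE

Answer: NA NA NA NC NE NB NE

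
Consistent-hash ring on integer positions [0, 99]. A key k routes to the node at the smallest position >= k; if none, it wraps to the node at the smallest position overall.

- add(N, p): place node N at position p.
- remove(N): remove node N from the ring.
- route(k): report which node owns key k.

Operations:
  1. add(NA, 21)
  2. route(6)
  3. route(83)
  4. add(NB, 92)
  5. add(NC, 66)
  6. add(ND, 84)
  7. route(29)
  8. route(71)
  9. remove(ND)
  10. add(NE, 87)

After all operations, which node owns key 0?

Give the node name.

Op 1: add NA@21 -> ring=[21:NA]
Op 2: route key 6: smallest pos >= 6 is 21 -> NA
Op 3: route key 83: none >= 83, wrap to smallest pos 21 -> NA
Op 4: add NB@92 -> ring=[21:NA,92:NB]
Op 5: add NC@66 -> ring=[21:NA,66:NC,92:NB]
Op 6: add ND@84 -> ring=[21:NA,66:NC,84:ND,92:NB]
Op 7: route key 29: smallest pos >= 29 is 66 -> NC
Op 8: route key 71: smallest pos >= 71 is 84 -> ND
Op 9: remove ND -> ring=[21:NA,66:NC,92:NB]
Op 10: add NE@87 -> ring=[21:NA,66:NC,87:NE,92:NB]
Final route key 0: smallest pos >= 0 is 21 -> NA

Answer: NA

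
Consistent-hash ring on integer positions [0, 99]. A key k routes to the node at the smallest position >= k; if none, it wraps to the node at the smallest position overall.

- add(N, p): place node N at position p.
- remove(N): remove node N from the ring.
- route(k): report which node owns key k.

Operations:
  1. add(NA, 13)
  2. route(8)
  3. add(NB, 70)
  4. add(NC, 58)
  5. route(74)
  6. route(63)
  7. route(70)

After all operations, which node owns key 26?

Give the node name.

Answer: NC

Derivation:
Op 1: add NA@13 -> ring=[13:NA]
Op 2: route key 8: smallest pos >= 8 is 13 -> NA
Op 3: add NB@70 -> ring=[13:NA,70:NB]
Op 4: add NC@58 -> ring=[13:NA,58:NC,70:NB]
Op 5: route key 74: none >= 74, wrap to smallest pos 13 -> NA
Op 6: route key 63: smallest pos >= 63 is 70 -> NB
Op 7: route key 70: smallest pos >= 70 is 70 -> NB
Final route key 26: smallest pos >= 26 is 58 -> NC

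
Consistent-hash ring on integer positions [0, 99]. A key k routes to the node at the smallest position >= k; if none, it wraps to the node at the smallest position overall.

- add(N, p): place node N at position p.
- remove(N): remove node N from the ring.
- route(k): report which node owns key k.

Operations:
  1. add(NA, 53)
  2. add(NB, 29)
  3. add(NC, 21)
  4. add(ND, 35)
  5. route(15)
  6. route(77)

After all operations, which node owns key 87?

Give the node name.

Answer: NC

Derivation:
Op 1: add NA@53 -> ring=[53:NA]
Op 2: add NB@29 -> ring=[29:NB,53:NA]
Op 3: add NC@21 -> ring=[21:NC,29:NB,53:NA]
Op 4: add ND@35 -> ring=[21:NC,29:NB,35:ND,53:NA]
Op 5: route key 15: smallest pos >= 15 is 21 -> NC
Op 6: route key 77: none >= 77, wrap to smallest pos 21 -> NC
Final route key 87: none >= 87, wrap to smallest pos 21 -> NC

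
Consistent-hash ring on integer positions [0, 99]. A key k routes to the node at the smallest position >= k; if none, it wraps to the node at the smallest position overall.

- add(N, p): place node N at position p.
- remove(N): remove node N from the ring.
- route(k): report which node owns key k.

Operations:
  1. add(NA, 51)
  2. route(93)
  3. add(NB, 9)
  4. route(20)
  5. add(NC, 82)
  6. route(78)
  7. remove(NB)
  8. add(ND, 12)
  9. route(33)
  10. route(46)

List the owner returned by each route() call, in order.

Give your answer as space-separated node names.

Op 1: add NA@51 -> ring=[51:NA]
Op 2: route key 93: none >= 93, wrap to smallest pos 51 -> NA
Op 3: add NB@9 -> ring=[9:NB,51:NA]
Op 4: route key 20: smallest pos >= 20 is 51 -> NA
Op 5: add NC@82 -> ring=[9:NB,51:NA,82:NC]
Op 6: route key 78: smallest pos >= 78 is 82 -> NC
Op 7: remove NB -> ring=[51:NA,82:NC]
Op 8: add ND@12 -> ring=[12:ND,51:NA,82:NC]
Op 9: route key 33: smallest pos >= 33 is 51 -> NA
Op 10: route key 46: smallest pos >= 46 is 51 -> NA

Answer: NA NA NC NA NA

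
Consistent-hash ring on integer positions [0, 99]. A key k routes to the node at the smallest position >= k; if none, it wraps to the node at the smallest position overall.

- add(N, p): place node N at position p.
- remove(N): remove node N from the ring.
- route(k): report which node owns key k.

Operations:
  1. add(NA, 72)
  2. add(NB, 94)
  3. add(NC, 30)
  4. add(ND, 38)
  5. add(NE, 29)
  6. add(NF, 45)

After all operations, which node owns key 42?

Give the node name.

Op 1: add NA@72 -> ring=[72:NA]
Op 2: add NB@94 -> ring=[72:NA,94:NB]
Op 3: add NC@30 -> ring=[30:NC,72:NA,94:NB]
Op 4: add ND@38 -> ring=[30:NC,38:ND,72:NA,94:NB]
Op 5: add NE@29 -> ring=[29:NE,30:NC,38:ND,72:NA,94:NB]
Op 6: add NF@45 -> ring=[29:NE,30:NC,38:ND,45:NF,72:NA,94:NB]
Final route key 42: smallest pos >= 42 is 45 -> NF

Answer: NF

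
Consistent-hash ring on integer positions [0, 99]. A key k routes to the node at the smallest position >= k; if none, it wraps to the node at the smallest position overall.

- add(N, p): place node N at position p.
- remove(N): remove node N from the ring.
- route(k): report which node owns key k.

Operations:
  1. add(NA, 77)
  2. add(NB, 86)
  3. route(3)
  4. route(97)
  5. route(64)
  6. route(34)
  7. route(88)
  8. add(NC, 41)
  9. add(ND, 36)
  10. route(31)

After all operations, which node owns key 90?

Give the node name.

Answer: ND

Derivation:
Op 1: add NA@77 -> ring=[77:NA]
Op 2: add NB@86 -> ring=[77:NA,86:NB]
Op 3: route key 3: smallest pos >= 3 is 77 -> NA
Op 4: route key 97: none >= 97, wrap to smallest pos 77 -> NA
Op 5: route key 64: smallest pos >= 64 is 77 -> NA
Op 6: route key 34: smallest pos >= 34 is 77 -> NA
Op 7: route key 88: none >= 88, wrap to smallest pos 77 -> NA
Op 8: add NC@41 -> ring=[41:NC,77:NA,86:NB]
Op 9: add ND@36 -> ring=[36:ND,41:NC,77:NA,86:NB]
Op 10: route key 31: smallest pos >= 31 is 36 -> ND
Final route key 90: none >= 90, wrap to smallest pos 36 -> ND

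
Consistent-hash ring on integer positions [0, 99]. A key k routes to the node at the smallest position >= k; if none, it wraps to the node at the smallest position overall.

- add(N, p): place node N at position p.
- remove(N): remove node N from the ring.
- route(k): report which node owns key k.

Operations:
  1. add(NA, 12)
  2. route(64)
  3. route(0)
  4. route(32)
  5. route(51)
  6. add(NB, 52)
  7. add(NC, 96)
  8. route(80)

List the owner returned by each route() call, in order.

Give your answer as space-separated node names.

Answer: NA NA NA NA NC

Derivation:
Op 1: add NA@12 -> ring=[12:NA]
Op 2: route key 64: none >= 64, wrap to smallest pos 12 -> NA
Op 3: route key 0: smallest pos >= 0 is 12 -> NA
Op 4: route key 32: none >= 32, wrap to smallest pos 12 -> NA
Op 5: route key 51: none >= 51, wrap to smallest pos 12 -> NA
Op 6: add NB@52 -> ring=[12:NA,52:NB]
Op 7: add NC@96 -> ring=[12:NA,52:NB,96:NC]
Op 8: route key 80: smallest pos >= 80 is 96 -> NC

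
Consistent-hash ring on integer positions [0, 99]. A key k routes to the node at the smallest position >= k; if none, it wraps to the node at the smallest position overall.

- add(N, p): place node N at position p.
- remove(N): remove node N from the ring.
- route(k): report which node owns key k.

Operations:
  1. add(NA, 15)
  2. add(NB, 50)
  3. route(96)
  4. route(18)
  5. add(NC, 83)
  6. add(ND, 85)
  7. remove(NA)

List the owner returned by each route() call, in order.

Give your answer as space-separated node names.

Op 1: add NA@15 -> ring=[15:NA]
Op 2: add NB@50 -> ring=[15:NA,50:NB]
Op 3: route key 96: none >= 96, wrap to smallest pos 15 -> NA
Op 4: route key 18: smallest pos >= 18 is 50 -> NB
Op 5: add NC@83 -> ring=[15:NA,50:NB,83:NC]
Op 6: add ND@85 -> ring=[15:NA,50:NB,83:NC,85:ND]
Op 7: remove NA -> ring=[50:NB,83:NC,85:ND]

Answer: NA NB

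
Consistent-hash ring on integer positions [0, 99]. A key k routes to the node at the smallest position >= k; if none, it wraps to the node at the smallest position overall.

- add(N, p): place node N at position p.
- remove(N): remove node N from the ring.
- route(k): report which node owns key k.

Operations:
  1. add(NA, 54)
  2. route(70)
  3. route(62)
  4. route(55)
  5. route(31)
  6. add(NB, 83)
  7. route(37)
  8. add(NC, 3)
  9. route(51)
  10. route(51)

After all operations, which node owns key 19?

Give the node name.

Answer: NA

Derivation:
Op 1: add NA@54 -> ring=[54:NA]
Op 2: route key 70: none >= 70, wrap to smallest pos 54 -> NA
Op 3: route key 62: none >= 62, wrap to smallest pos 54 -> NA
Op 4: route key 55: none >= 55, wrap to smallest pos 54 -> NA
Op 5: route key 31: smallest pos >= 31 is 54 -> NA
Op 6: add NB@83 -> ring=[54:NA,83:NB]
Op 7: route key 37: smallest pos >= 37 is 54 -> NA
Op 8: add NC@3 -> ring=[3:NC,54:NA,83:NB]
Op 9: route key 51: smallest pos >= 51 is 54 -> NA
Op 10: route key 51: smallest pos >= 51 is 54 -> NA
Final route key 19: smallest pos >= 19 is 54 -> NA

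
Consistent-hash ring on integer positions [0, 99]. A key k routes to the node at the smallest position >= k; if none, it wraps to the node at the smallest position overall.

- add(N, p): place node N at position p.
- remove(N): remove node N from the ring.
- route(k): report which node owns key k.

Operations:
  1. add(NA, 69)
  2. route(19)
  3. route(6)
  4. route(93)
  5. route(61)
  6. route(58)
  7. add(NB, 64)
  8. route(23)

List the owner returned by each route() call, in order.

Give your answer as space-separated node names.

Op 1: add NA@69 -> ring=[69:NA]
Op 2: route key 19: smallest pos >= 19 is 69 -> NA
Op 3: route key 6: smallest pos >= 6 is 69 -> NA
Op 4: route key 93: none >= 93, wrap to smallest pos 69 -> NA
Op 5: route key 61: smallest pos >= 61 is 69 -> NA
Op 6: route key 58: smallest pos >= 58 is 69 -> NA
Op 7: add NB@64 -> ring=[64:NB,69:NA]
Op 8: route key 23: smallest pos >= 23 is 64 -> NB

Answer: NA NA NA NA NA NB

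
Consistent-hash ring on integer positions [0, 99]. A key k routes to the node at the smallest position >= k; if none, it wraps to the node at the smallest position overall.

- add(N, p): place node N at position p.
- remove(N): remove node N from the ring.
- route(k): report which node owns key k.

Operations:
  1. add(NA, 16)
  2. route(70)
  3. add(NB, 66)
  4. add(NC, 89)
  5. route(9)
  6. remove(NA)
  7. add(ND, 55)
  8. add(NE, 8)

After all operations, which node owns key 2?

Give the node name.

Answer: NE

Derivation:
Op 1: add NA@16 -> ring=[16:NA]
Op 2: route key 70: none >= 70, wrap to smallest pos 16 -> NA
Op 3: add NB@66 -> ring=[16:NA,66:NB]
Op 4: add NC@89 -> ring=[16:NA,66:NB,89:NC]
Op 5: route key 9: smallest pos >= 9 is 16 -> NA
Op 6: remove NA -> ring=[66:NB,89:NC]
Op 7: add ND@55 -> ring=[55:ND,66:NB,89:NC]
Op 8: add NE@8 -> ring=[8:NE,55:ND,66:NB,89:NC]
Final route key 2: smallest pos >= 2 is 8 -> NE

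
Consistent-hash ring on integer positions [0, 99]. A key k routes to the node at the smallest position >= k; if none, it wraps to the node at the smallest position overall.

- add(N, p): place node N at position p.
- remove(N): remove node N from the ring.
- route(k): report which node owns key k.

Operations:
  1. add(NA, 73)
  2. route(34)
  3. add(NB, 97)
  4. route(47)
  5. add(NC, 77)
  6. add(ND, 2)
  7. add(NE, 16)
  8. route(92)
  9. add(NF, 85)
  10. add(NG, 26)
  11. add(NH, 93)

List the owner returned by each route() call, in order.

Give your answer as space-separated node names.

Answer: NA NA NB

Derivation:
Op 1: add NA@73 -> ring=[73:NA]
Op 2: route key 34: smallest pos >= 34 is 73 -> NA
Op 3: add NB@97 -> ring=[73:NA,97:NB]
Op 4: route key 47: smallest pos >= 47 is 73 -> NA
Op 5: add NC@77 -> ring=[73:NA,77:NC,97:NB]
Op 6: add ND@2 -> ring=[2:ND,73:NA,77:NC,97:NB]
Op 7: add NE@16 -> ring=[2:ND,16:NE,73:NA,77:NC,97:NB]
Op 8: route key 92: smallest pos >= 92 is 97 -> NB
Op 9: add NF@85 -> ring=[2:ND,16:NE,73:NA,77:NC,85:NF,97:NB]
Op 10: add NG@26 -> ring=[2:ND,16:NE,26:NG,73:NA,77:NC,85:NF,97:NB]
Op 11: add NH@93 -> ring=[2:ND,16:NE,26:NG,73:NA,77:NC,85:NF,93:NH,97:NB]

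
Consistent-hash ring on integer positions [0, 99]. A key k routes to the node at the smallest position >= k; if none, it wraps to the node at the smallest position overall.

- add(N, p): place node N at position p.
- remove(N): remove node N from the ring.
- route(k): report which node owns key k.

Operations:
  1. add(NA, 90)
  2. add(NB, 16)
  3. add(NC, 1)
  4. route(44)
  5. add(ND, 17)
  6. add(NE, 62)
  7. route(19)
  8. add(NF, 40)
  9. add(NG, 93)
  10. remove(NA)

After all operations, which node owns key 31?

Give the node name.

Op 1: add NA@90 -> ring=[90:NA]
Op 2: add NB@16 -> ring=[16:NB,90:NA]
Op 3: add NC@1 -> ring=[1:NC,16:NB,90:NA]
Op 4: route key 44: smallest pos >= 44 is 90 -> NA
Op 5: add ND@17 -> ring=[1:NC,16:NB,17:ND,90:NA]
Op 6: add NE@62 -> ring=[1:NC,16:NB,17:ND,62:NE,90:NA]
Op 7: route key 19: smallest pos >= 19 is 62 -> NE
Op 8: add NF@40 -> ring=[1:NC,16:NB,17:ND,40:NF,62:NE,90:NA]
Op 9: add NG@93 -> ring=[1:NC,16:NB,17:ND,40:NF,62:NE,90:NA,93:NG]
Op 10: remove NA -> ring=[1:NC,16:NB,17:ND,40:NF,62:NE,93:NG]
Final route key 31: smallest pos >= 31 is 40 -> NF

Answer: NF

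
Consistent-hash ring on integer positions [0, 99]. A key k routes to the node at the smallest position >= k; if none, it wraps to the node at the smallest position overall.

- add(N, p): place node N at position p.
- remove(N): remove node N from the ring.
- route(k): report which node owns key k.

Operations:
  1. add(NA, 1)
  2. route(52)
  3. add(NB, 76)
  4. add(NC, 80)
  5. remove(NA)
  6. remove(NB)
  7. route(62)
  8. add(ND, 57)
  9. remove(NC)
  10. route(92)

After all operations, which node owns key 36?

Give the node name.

Answer: ND

Derivation:
Op 1: add NA@1 -> ring=[1:NA]
Op 2: route key 52: none >= 52, wrap to smallest pos 1 -> NA
Op 3: add NB@76 -> ring=[1:NA,76:NB]
Op 4: add NC@80 -> ring=[1:NA,76:NB,80:NC]
Op 5: remove NA -> ring=[76:NB,80:NC]
Op 6: remove NB -> ring=[80:NC]
Op 7: route key 62: smallest pos >= 62 is 80 -> NC
Op 8: add ND@57 -> ring=[57:ND,80:NC]
Op 9: remove NC -> ring=[57:ND]
Op 10: route key 92: none >= 92, wrap to smallest pos 57 -> ND
Final route key 36: smallest pos >= 36 is 57 -> ND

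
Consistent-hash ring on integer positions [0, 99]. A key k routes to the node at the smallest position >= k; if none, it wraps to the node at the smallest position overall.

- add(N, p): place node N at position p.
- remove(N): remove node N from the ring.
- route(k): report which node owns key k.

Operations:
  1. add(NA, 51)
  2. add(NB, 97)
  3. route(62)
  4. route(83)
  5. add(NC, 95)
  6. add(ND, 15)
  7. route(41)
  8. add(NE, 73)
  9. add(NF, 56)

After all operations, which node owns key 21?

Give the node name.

Answer: NA

Derivation:
Op 1: add NA@51 -> ring=[51:NA]
Op 2: add NB@97 -> ring=[51:NA,97:NB]
Op 3: route key 62: smallest pos >= 62 is 97 -> NB
Op 4: route key 83: smallest pos >= 83 is 97 -> NB
Op 5: add NC@95 -> ring=[51:NA,95:NC,97:NB]
Op 6: add ND@15 -> ring=[15:ND,51:NA,95:NC,97:NB]
Op 7: route key 41: smallest pos >= 41 is 51 -> NA
Op 8: add NE@73 -> ring=[15:ND,51:NA,73:NE,95:NC,97:NB]
Op 9: add NF@56 -> ring=[15:ND,51:NA,56:NF,73:NE,95:NC,97:NB]
Final route key 21: smallest pos >= 21 is 51 -> NA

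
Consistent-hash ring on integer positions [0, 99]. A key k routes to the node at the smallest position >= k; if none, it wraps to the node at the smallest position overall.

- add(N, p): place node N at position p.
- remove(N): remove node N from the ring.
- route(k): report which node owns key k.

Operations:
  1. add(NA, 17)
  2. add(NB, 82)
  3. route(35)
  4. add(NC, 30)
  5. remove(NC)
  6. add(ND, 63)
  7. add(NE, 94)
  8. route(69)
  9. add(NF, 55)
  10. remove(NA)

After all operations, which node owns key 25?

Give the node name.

Answer: NF

Derivation:
Op 1: add NA@17 -> ring=[17:NA]
Op 2: add NB@82 -> ring=[17:NA,82:NB]
Op 3: route key 35: smallest pos >= 35 is 82 -> NB
Op 4: add NC@30 -> ring=[17:NA,30:NC,82:NB]
Op 5: remove NC -> ring=[17:NA,82:NB]
Op 6: add ND@63 -> ring=[17:NA,63:ND,82:NB]
Op 7: add NE@94 -> ring=[17:NA,63:ND,82:NB,94:NE]
Op 8: route key 69: smallest pos >= 69 is 82 -> NB
Op 9: add NF@55 -> ring=[17:NA,55:NF,63:ND,82:NB,94:NE]
Op 10: remove NA -> ring=[55:NF,63:ND,82:NB,94:NE]
Final route key 25: smallest pos >= 25 is 55 -> NF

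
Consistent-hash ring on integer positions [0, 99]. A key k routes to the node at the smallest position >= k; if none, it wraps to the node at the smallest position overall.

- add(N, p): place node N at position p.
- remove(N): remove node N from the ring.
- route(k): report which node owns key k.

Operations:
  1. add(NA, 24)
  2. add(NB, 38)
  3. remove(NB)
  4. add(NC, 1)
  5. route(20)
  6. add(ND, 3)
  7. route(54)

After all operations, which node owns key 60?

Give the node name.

Op 1: add NA@24 -> ring=[24:NA]
Op 2: add NB@38 -> ring=[24:NA,38:NB]
Op 3: remove NB -> ring=[24:NA]
Op 4: add NC@1 -> ring=[1:NC,24:NA]
Op 5: route key 20: smallest pos >= 20 is 24 -> NA
Op 6: add ND@3 -> ring=[1:NC,3:ND,24:NA]
Op 7: route key 54: none >= 54, wrap to smallest pos 1 -> NC
Final route key 60: none >= 60, wrap to smallest pos 1 -> NC

Answer: NC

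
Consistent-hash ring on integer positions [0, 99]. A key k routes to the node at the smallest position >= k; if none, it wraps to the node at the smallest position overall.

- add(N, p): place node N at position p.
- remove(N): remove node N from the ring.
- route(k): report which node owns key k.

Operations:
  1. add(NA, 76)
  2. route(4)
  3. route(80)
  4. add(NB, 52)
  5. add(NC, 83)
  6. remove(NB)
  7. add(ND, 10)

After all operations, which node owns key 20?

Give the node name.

Answer: NA

Derivation:
Op 1: add NA@76 -> ring=[76:NA]
Op 2: route key 4: smallest pos >= 4 is 76 -> NA
Op 3: route key 80: none >= 80, wrap to smallest pos 76 -> NA
Op 4: add NB@52 -> ring=[52:NB,76:NA]
Op 5: add NC@83 -> ring=[52:NB,76:NA,83:NC]
Op 6: remove NB -> ring=[76:NA,83:NC]
Op 7: add ND@10 -> ring=[10:ND,76:NA,83:NC]
Final route key 20: smallest pos >= 20 is 76 -> NA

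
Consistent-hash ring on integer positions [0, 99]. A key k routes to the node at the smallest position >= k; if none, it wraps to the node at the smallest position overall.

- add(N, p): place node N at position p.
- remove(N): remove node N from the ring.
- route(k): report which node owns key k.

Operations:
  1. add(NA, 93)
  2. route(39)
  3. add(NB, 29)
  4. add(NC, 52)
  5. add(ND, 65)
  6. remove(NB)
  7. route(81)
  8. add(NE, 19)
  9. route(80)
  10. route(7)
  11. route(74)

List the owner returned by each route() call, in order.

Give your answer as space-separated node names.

Answer: NA NA NA NE NA

Derivation:
Op 1: add NA@93 -> ring=[93:NA]
Op 2: route key 39: smallest pos >= 39 is 93 -> NA
Op 3: add NB@29 -> ring=[29:NB,93:NA]
Op 4: add NC@52 -> ring=[29:NB,52:NC,93:NA]
Op 5: add ND@65 -> ring=[29:NB,52:NC,65:ND,93:NA]
Op 6: remove NB -> ring=[52:NC,65:ND,93:NA]
Op 7: route key 81: smallest pos >= 81 is 93 -> NA
Op 8: add NE@19 -> ring=[19:NE,52:NC,65:ND,93:NA]
Op 9: route key 80: smallest pos >= 80 is 93 -> NA
Op 10: route key 7: smallest pos >= 7 is 19 -> NE
Op 11: route key 74: smallest pos >= 74 is 93 -> NA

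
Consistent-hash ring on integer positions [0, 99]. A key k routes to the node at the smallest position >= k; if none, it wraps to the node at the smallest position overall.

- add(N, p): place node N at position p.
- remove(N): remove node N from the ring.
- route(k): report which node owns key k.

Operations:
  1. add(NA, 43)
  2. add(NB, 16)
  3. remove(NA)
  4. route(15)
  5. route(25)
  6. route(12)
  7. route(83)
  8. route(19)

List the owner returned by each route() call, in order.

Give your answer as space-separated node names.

Answer: NB NB NB NB NB

Derivation:
Op 1: add NA@43 -> ring=[43:NA]
Op 2: add NB@16 -> ring=[16:NB,43:NA]
Op 3: remove NA -> ring=[16:NB]
Op 4: route key 15: smallest pos >= 15 is 16 -> NB
Op 5: route key 25: none >= 25, wrap to smallest pos 16 -> NB
Op 6: route key 12: smallest pos >= 12 is 16 -> NB
Op 7: route key 83: none >= 83, wrap to smallest pos 16 -> NB
Op 8: route key 19: none >= 19, wrap to smallest pos 16 -> NB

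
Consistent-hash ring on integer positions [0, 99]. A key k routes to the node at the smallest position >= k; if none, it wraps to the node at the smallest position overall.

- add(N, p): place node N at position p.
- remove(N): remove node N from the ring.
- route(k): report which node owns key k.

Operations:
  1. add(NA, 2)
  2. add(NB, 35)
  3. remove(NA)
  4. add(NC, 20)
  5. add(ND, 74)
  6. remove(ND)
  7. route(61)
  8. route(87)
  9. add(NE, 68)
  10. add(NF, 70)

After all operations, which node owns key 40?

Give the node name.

Answer: NE

Derivation:
Op 1: add NA@2 -> ring=[2:NA]
Op 2: add NB@35 -> ring=[2:NA,35:NB]
Op 3: remove NA -> ring=[35:NB]
Op 4: add NC@20 -> ring=[20:NC,35:NB]
Op 5: add ND@74 -> ring=[20:NC,35:NB,74:ND]
Op 6: remove ND -> ring=[20:NC,35:NB]
Op 7: route key 61: none >= 61, wrap to smallest pos 20 -> NC
Op 8: route key 87: none >= 87, wrap to smallest pos 20 -> NC
Op 9: add NE@68 -> ring=[20:NC,35:NB,68:NE]
Op 10: add NF@70 -> ring=[20:NC,35:NB,68:NE,70:NF]
Final route key 40: smallest pos >= 40 is 68 -> NE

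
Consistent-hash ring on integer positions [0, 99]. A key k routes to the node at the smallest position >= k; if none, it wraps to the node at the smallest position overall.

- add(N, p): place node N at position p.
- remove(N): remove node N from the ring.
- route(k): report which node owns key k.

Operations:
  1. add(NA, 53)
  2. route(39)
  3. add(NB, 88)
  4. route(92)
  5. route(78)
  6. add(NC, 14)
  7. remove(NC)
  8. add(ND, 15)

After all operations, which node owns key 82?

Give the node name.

Answer: NB

Derivation:
Op 1: add NA@53 -> ring=[53:NA]
Op 2: route key 39: smallest pos >= 39 is 53 -> NA
Op 3: add NB@88 -> ring=[53:NA,88:NB]
Op 4: route key 92: none >= 92, wrap to smallest pos 53 -> NA
Op 5: route key 78: smallest pos >= 78 is 88 -> NB
Op 6: add NC@14 -> ring=[14:NC,53:NA,88:NB]
Op 7: remove NC -> ring=[53:NA,88:NB]
Op 8: add ND@15 -> ring=[15:ND,53:NA,88:NB]
Final route key 82: smallest pos >= 82 is 88 -> NB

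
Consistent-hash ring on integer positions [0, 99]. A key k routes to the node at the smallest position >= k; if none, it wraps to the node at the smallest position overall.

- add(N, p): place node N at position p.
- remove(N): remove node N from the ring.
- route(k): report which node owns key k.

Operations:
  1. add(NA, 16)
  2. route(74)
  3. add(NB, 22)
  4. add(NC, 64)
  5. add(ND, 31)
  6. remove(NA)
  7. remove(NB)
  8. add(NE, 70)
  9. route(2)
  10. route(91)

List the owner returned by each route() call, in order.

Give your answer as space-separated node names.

Op 1: add NA@16 -> ring=[16:NA]
Op 2: route key 74: none >= 74, wrap to smallest pos 16 -> NA
Op 3: add NB@22 -> ring=[16:NA,22:NB]
Op 4: add NC@64 -> ring=[16:NA,22:NB,64:NC]
Op 5: add ND@31 -> ring=[16:NA,22:NB,31:ND,64:NC]
Op 6: remove NA -> ring=[22:NB,31:ND,64:NC]
Op 7: remove NB -> ring=[31:ND,64:NC]
Op 8: add NE@70 -> ring=[31:ND,64:NC,70:NE]
Op 9: route key 2: smallest pos >= 2 is 31 -> ND
Op 10: route key 91: none >= 91, wrap to smallest pos 31 -> ND

Answer: NA ND ND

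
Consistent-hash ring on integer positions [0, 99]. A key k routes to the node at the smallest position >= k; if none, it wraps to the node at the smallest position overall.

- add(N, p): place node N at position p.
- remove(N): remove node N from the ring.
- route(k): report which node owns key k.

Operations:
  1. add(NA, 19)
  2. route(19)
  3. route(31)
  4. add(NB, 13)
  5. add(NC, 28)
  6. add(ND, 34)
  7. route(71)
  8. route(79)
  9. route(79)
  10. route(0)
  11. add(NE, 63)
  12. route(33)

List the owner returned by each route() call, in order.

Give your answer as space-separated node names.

Answer: NA NA NB NB NB NB ND

Derivation:
Op 1: add NA@19 -> ring=[19:NA]
Op 2: route key 19: smallest pos >= 19 is 19 -> NA
Op 3: route key 31: none >= 31, wrap to smallest pos 19 -> NA
Op 4: add NB@13 -> ring=[13:NB,19:NA]
Op 5: add NC@28 -> ring=[13:NB,19:NA,28:NC]
Op 6: add ND@34 -> ring=[13:NB,19:NA,28:NC,34:ND]
Op 7: route key 71: none >= 71, wrap to smallest pos 13 -> NB
Op 8: route key 79: none >= 79, wrap to smallest pos 13 -> NB
Op 9: route key 79: none >= 79, wrap to smallest pos 13 -> NB
Op 10: route key 0: smallest pos >= 0 is 13 -> NB
Op 11: add NE@63 -> ring=[13:NB,19:NA,28:NC,34:ND,63:NE]
Op 12: route key 33: smallest pos >= 33 is 34 -> ND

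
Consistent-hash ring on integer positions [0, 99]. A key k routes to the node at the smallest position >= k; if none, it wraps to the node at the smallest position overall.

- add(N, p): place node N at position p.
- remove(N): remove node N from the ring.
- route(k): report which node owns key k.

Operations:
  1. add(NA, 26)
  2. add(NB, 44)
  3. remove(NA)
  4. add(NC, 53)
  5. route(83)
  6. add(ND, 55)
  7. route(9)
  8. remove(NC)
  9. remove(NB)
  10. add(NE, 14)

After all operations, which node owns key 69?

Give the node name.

Op 1: add NA@26 -> ring=[26:NA]
Op 2: add NB@44 -> ring=[26:NA,44:NB]
Op 3: remove NA -> ring=[44:NB]
Op 4: add NC@53 -> ring=[44:NB,53:NC]
Op 5: route key 83: none >= 83, wrap to smallest pos 44 -> NB
Op 6: add ND@55 -> ring=[44:NB,53:NC,55:ND]
Op 7: route key 9: smallest pos >= 9 is 44 -> NB
Op 8: remove NC -> ring=[44:NB,55:ND]
Op 9: remove NB -> ring=[55:ND]
Op 10: add NE@14 -> ring=[14:NE,55:ND]
Final route key 69: none >= 69, wrap to smallest pos 14 -> NE

Answer: NE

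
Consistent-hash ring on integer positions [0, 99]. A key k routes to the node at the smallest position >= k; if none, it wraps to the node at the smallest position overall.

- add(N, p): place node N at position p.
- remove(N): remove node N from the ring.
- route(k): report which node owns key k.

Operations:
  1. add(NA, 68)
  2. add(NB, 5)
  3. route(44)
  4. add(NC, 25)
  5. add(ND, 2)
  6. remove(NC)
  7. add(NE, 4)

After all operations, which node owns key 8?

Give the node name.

Op 1: add NA@68 -> ring=[68:NA]
Op 2: add NB@5 -> ring=[5:NB,68:NA]
Op 3: route key 44: smallest pos >= 44 is 68 -> NA
Op 4: add NC@25 -> ring=[5:NB,25:NC,68:NA]
Op 5: add ND@2 -> ring=[2:ND,5:NB,25:NC,68:NA]
Op 6: remove NC -> ring=[2:ND,5:NB,68:NA]
Op 7: add NE@4 -> ring=[2:ND,4:NE,5:NB,68:NA]
Final route key 8: smallest pos >= 8 is 68 -> NA

Answer: NA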